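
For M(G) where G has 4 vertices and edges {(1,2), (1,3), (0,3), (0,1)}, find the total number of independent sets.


An independent set in a graphic matroid is an acyclic edge subset.
G has 4 vertices and 4 edges.
Enumerate all 2^4 = 16 subsets, checking for acyclicity.
Total independent sets = 14.

14


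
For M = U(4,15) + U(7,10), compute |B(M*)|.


(M1+M2)* = M1* + M2*.
M1* = U(11,15), bases: C(15,11) = 1365.
M2* = U(3,10), bases: C(10,3) = 120.
|B(M*)| = 1365 * 120 = 163800.

163800


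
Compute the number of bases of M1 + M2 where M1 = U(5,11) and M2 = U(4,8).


Bases of a direct sum M1 + M2: |B| = |B(M1)| * |B(M2)|.
|B(U(5,11))| = C(11,5) = 462.
|B(U(4,8))| = C(8,4) = 70.
Total bases = 462 * 70 = 32340.

32340


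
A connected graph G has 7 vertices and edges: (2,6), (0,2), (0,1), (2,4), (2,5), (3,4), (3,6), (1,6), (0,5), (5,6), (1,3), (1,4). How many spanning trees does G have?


By Kirchhoff's matrix tree theorem, the number of spanning trees equals
the determinant of any cofactor of the Laplacian matrix L.
G has 7 vertices and 12 edges.
Computing the (6 x 6) cofactor determinant gives 377.

377


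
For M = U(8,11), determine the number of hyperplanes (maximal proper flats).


Hyperplanes of U(8,11) are flats of rank 7.
In a uniform matroid, these are exactly the (7)-element subsets.
Count = (11 choose 7) = 330.

330


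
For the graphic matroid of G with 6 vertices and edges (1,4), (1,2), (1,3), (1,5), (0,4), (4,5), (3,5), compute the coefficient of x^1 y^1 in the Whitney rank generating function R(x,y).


R(x,y) = sum over A in 2^E of x^(r(E)-r(A)) * y^(|A|-r(A)).
G has 6 vertices, 7 edges. r(E) = 5.
Enumerate all 2^7 = 128 subsets.
Count subsets with r(E)-r(A)=1 and |A|-r(A)=1: 12.

12


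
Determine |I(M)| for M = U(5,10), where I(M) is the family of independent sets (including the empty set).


Independent sets of U(5,10) are all subsets of size <= 5.
Count = C(10,0) + C(10,1) + C(10,2) + C(10,3) + C(10,4) + C(10,5)
     = 1 + 10 + 45 + 120 + 210 + 252
     = 638.

638


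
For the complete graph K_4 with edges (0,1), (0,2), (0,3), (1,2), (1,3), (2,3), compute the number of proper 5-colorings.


P(K_4, k) = k(k-1)(k-2)...(k-3).
P(5) = (5) * (4) * (3) * (2) = 120.

120


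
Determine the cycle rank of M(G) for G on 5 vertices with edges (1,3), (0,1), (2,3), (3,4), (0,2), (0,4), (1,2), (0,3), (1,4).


Cycle rank (nullity) = |E| - r(M) = |E| - (|V| - c).
|E| = 9, |V| = 5, c = 1.
Nullity = 9 - (5 - 1) = 9 - 4 = 5.

5


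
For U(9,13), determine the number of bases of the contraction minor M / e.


Contracting e from U(9,13) gives U(8,12).
Bases of U(8,12) = (12 choose 8) = 495.

495


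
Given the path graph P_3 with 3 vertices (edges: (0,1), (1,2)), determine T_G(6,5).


A path on 3 vertices is a tree with 2 edges.
T(x,y) = x^(2) for any tree.
T(6,5) = 6^2 = 36.

36


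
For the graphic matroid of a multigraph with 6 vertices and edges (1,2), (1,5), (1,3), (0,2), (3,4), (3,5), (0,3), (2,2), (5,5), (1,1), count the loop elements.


In a graphic matroid, a loop is a self-loop edge (u,u) with rank 0.
Examining all 10 edges for self-loops...
Self-loops found: (2,2), (5,5), (1,1)
Number of loops = 3.

3


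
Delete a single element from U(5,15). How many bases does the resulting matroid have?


Deleting e from U(5,15) gives U(5,14) since n > r.
Bases of U(5,14) = (14 choose 5) = 2002.

2002


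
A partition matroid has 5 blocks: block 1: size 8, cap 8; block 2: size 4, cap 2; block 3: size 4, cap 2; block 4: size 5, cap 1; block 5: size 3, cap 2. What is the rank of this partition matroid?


Rank of a partition matroid = sum of min(|Si|, ci) for each block.
= min(8,8) + min(4,2) + min(4,2) + min(5,1) + min(3,2)
= 8 + 2 + 2 + 1 + 2
= 15.

15


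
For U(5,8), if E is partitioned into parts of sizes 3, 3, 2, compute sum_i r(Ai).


r(Ai) = min(|Ai|, 5) for each part.
Sum = min(3,5) + min(3,5) + min(2,5)
    = 3 + 3 + 2
    = 8.

8


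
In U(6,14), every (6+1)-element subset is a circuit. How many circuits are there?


In U(6,14), circuits are the (7)-element subsets.
Any set of 7 elements is dependent, and removing any one element gives
an independent set of size 6, so it is a minimal dependent set.
Number of circuits = (14 choose 7) = 3432.

3432


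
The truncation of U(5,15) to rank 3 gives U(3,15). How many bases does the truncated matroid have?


Truncating U(5,15) to rank 3 gives U(3,15).
Bases of U(3,15) are all 3-element subsets of 15 elements.
Number of bases = C(15,3) = (15 * 14 * 13) / (1 * 2 * 3) = 455.

455


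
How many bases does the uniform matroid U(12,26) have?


Bases of U(12,26) are all 12-element subsets of the 26-element ground set.
Number of bases = C(26,12).
C(26,12) = 26! / (12! * 14!) = 9657700.

9657700


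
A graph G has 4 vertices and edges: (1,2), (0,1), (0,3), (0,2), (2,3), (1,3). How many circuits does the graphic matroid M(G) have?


A circuit in a graphic matroid = edge set of a simple cycle.
G has 4 vertices and 6 edges.
Enumerating all minimal edge subsets forming cycles...
Total circuits found: 7.

7


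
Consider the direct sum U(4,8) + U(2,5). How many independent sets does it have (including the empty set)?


For a direct sum, |I(M1+M2)| = |I(M1)| * |I(M2)|.
|I(U(4,8))| = sum C(8,k) for k=0..4 = 163.
|I(U(2,5))| = sum C(5,k) for k=0..2 = 16.
Total = 163 * 16 = 2608.

2608


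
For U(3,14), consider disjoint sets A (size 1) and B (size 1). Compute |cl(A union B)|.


|A union B| = 1 + 1 = 2 (disjoint).
In U(3,14), cl(S) = S if |S| < 3, else cl(S) = E.
Since 2 < 3, cl(A union B) = A union B.
|cl(A union B)| = 2.

2


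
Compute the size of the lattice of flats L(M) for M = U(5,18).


Flats of U(5,18): every subset of size < 5 is a flat, plus E itself.
Count = C(18,0) + C(18,1) + C(18,2) + C(18,3) + C(18,4) + 1
     = 1 + 18 + 153 + 816 + 3060 + 1
     = 4049.

4049


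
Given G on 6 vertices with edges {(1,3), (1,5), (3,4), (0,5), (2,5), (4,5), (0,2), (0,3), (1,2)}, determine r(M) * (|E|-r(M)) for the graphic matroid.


r(M) = |V| - c = 6 - 1 = 5.
nullity = |E| - r(M) = 9 - 5 = 4.
Product = 5 * 4 = 20.

20


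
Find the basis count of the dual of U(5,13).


The dual of U(r,n) is U(n-r, n) = U(8,13).
Bases of U(8,13) are all (8)-element subsets.
|B(M*)| = C(13,8) = 1287.

1287


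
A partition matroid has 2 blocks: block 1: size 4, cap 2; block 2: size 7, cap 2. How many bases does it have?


A basis picks exactly ci elements from block i.
Number of bases = product of C(|Si|, ci).
= C(4,2) * C(7,2)
= 6 * 21
= 126.

126


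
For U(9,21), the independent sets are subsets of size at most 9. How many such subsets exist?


Independent sets of U(9,21) are all subsets of size <= 9.
Count = C(21,0) + C(21,1) + C(21,2) + C(21,3) + C(21,4) + C(21,5) + C(21,6) + C(21,7) + C(21,8) + C(21,9)
     = 1 + 21 + 210 + 1330 + 5985 + 20349 + 54264 + 116280 + 203490 + 293930
     = 695860.

695860


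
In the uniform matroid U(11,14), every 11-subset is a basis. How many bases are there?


Bases of U(11,14) are all 11-element subsets of the 14-element ground set.
Number of bases = C(14,11).
C(14,11) = 364.

364


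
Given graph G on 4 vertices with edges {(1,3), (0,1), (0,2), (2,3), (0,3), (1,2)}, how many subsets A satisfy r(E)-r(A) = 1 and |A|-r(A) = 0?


R(x,y) = sum over A in 2^E of x^(r(E)-r(A)) * y^(|A|-r(A)).
G has 4 vertices, 6 edges. r(E) = 3.
Enumerate all 2^6 = 64 subsets.
Count subsets with r(E)-r(A)=1 and |A|-r(A)=0: 15.

15


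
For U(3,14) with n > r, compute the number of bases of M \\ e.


Deleting e from U(3,14) gives U(3,13) since n > r.
Bases of U(3,13) = (13 choose 3) = 286.

286


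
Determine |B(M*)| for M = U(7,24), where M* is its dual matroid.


The dual of U(r,n) is U(n-r, n) = U(17,24).
Bases of U(17,24) are all (17)-element subsets.
|B(M*)| = C(24,17) = 346104.

346104


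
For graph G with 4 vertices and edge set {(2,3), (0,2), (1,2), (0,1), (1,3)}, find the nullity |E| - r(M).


Cycle rank (nullity) = |E| - r(M) = |E| - (|V| - c).
|E| = 5, |V| = 4, c = 1.
Nullity = 5 - (4 - 1) = 5 - 3 = 2.

2


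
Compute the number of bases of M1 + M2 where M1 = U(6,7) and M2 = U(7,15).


Bases of a direct sum M1 + M2: |B| = |B(M1)| * |B(M2)|.
|B(U(6,7))| = C(7,6) = 7.
|B(U(7,15))| = C(15,7) = 6435.
Total bases = 7 * 6435 = 45045.

45045


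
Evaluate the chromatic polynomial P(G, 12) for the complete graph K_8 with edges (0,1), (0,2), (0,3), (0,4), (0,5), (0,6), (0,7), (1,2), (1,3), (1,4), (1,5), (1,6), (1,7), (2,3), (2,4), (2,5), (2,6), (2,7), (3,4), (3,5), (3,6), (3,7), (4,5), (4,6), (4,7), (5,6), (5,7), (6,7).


P(K_8, k) = k(k-1)(k-2)...(k-7).
P(12) = (12) * (11) * (10) * (9) * (8) * (7) * (6) * (5) = 19958400.

19958400


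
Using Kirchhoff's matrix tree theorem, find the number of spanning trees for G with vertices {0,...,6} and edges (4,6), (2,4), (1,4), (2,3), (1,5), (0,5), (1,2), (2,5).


By Kirchhoff's matrix tree theorem, the number of spanning trees equals
the determinant of any cofactor of the Laplacian matrix L.
G has 7 vertices and 8 edges.
Computing the (6 x 6) cofactor determinant gives 8.

8


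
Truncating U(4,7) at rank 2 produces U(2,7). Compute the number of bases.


Truncating U(4,7) to rank 2 gives U(2,7).
Bases of U(2,7) are all 2-element subsets of 7 elements.
Number of bases = C(7,2) = 7! / (2! * 5!) = 21.

21


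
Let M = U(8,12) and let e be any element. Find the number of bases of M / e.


Contracting e from U(8,12) gives U(7,11).
Bases of U(7,11) = C(11,7) = 330.

330


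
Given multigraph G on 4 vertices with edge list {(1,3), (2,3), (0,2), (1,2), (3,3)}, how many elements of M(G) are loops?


In a graphic matroid, a loop is a self-loop edge (u,u) with rank 0.
Examining all 5 edges for self-loops...
Self-loops found: (3,3)
Number of loops = 1.

1


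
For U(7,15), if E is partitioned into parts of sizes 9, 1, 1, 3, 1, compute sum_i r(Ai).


r(Ai) = min(|Ai|, 7) for each part.
Sum = min(9,7) + min(1,7) + min(1,7) + min(3,7) + min(1,7)
    = 7 + 1 + 1 + 3 + 1
    = 13.

13


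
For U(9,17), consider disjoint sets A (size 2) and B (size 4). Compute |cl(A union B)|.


|A union B| = 2 + 4 = 6 (disjoint).
In U(9,17), cl(S) = S if |S| < 9, else cl(S) = E.
Since 6 < 9, cl(A union B) = A union B.
|cl(A union B)| = 6.

6


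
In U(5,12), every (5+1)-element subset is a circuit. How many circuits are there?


In U(5,12), circuits are the (6)-element subsets.
Any set of 6 elements is dependent, and removing any one element gives
an independent set of size 5, so it is a minimal dependent set.
Number of circuits = C(12,6) = 924.

924


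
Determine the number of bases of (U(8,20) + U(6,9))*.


(M1+M2)* = M1* + M2*.
M1* = U(12,20), bases: C(20,12) = 125970.
M2* = U(3,9), bases: C(9,3) = 84.
|B(M*)| = 125970 * 84 = 10581480.

10581480


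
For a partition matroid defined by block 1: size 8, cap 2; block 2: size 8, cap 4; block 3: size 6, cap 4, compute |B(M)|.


A basis picks exactly ci elements from block i.
Number of bases = product of C(|Si|, ci).
= C(8,2) * C(8,4) * C(6,4)
= 28 * 70 * 15
= 29400.

29400


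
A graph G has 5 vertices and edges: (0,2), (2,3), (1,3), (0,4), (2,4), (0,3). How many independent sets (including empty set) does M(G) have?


An independent set in a graphic matroid is an acyclic edge subset.
G has 5 vertices and 6 edges.
Enumerate all 2^6 = 64 subsets, checking for acyclicity.
Total independent sets = 48.

48


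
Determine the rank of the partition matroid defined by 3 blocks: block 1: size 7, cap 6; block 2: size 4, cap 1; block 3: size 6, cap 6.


Rank of a partition matroid = sum of min(|Si|, ci) for each block.
= min(7,6) + min(4,1) + min(6,6)
= 6 + 1 + 6
= 13.

13


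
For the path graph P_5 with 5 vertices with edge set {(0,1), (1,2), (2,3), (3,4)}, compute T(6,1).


A path on 5 vertices is a tree with 4 edges.
T(x,y) = x^(4) for any tree.
T(6,1) = 6^4 = 1296.

1296


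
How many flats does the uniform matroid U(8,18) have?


Flats of U(8,18): every subset of size < 8 is a flat, plus E itself.
Count = (18 choose 0) + (18 choose 1) + (18 choose 2) + (18 choose 3) + (18 choose 4) + (18 choose 5) + (18 choose 6) + (18 choose 7) + 1
     = 1 + 18 + 153 + 816 + 3060 + 8568 + 18564 + 31824 + 1
     = 63005.

63005


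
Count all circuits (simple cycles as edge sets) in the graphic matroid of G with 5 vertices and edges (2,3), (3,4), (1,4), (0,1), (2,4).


A circuit in a graphic matroid = edge set of a simple cycle.
G has 5 vertices and 5 edges.
Enumerating all minimal edge subsets forming cycles...
Total circuits found: 1.

1


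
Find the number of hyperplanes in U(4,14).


Hyperplanes of U(4,14) are flats of rank 3.
In a uniform matroid, these are exactly the (3)-element subsets.
Count = C(14,3) = (14 * 13 * 12) / (1 * 2 * 3) = 364.

364


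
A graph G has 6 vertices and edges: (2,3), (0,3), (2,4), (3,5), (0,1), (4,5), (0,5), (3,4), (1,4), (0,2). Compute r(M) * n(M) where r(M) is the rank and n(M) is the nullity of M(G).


r(M) = |V| - c = 6 - 1 = 5.
nullity = |E| - r(M) = 10 - 5 = 5.
Product = 5 * 5 = 25.

25


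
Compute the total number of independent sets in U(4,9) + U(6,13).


For a direct sum, |I(M1+M2)| = |I(M1)| * |I(M2)|.
|I(U(4,9))| = sum C(9,k) for k=0..4 = 256.
|I(U(6,13))| = sum C(13,k) for k=0..6 = 4096.
Total = 256 * 4096 = 1048576.

1048576


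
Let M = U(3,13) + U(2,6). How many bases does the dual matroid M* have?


(M1+M2)* = M1* + M2*.
M1* = U(10,13), bases: C(13,10) = 286.
M2* = U(4,6), bases: C(6,4) = 15.
|B(M*)| = 286 * 15 = 4290.

4290


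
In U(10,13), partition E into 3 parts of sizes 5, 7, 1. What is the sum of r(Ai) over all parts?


r(Ai) = min(|Ai|, 10) for each part.
Sum = min(5,10) + min(7,10) + min(1,10)
    = 5 + 7 + 1
    = 13.

13


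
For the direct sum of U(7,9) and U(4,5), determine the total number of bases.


Bases of a direct sum M1 + M2: |B| = |B(M1)| * |B(M2)|.
|B(U(7,9))| = C(9,7) = 36.
|B(U(4,5))| = C(5,4) = 5.
Total bases = 36 * 5 = 180.

180


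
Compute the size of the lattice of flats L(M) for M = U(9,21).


Flats of U(9,21): every subset of size < 9 is a flat, plus E itself.
Count = C(21,0) + C(21,1) + C(21,2) + C(21,3) + C(21,4) + C(21,5) + C(21,6) + C(21,7) + C(21,8) + 1
     = 1 + 21 + 210 + 1330 + 5985 + 20349 + 54264 + 116280 + 203490 + 1
     = 401931.

401931


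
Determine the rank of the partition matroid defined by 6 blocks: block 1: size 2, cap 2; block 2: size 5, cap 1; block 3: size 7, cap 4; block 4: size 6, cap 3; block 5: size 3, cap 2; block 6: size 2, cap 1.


Rank of a partition matroid = sum of min(|Si|, ci) for each block.
= min(2,2) + min(5,1) + min(7,4) + min(6,3) + min(3,2) + min(2,1)
= 2 + 1 + 4 + 3 + 2 + 1
= 13.

13


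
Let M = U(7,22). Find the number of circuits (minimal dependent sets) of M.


In U(7,22), circuits are the (8)-element subsets.
Any set of 8 elements is dependent, and removing any one element gives
an independent set of size 7, so it is a minimal dependent set.
Number of circuits = C(22,8) = 319770.

319770


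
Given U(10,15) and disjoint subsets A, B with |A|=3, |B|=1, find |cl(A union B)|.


|A union B| = 3 + 1 = 4 (disjoint).
In U(10,15), cl(S) = S if |S| < 10, else cl(S) = E.
Since 4 < 10, cl(A union B) = A union B.
|cl(A union B)| = 4.

4


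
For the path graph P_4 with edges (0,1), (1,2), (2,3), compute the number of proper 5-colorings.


P(P_4, k) = k * (k-1)^(3).
P(5) = 5 * 4^3 = 5 * 64 = 320.

320


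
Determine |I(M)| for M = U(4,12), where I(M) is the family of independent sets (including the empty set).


Independent sets of U(4,12) are all subsets of size <= 4.
Count = C(12,0) + C(12,1) + C(12,2) + C(12,3) + C(12,4)
     = 1 + 12 + 66 + 220 + 495
     = 794.

794


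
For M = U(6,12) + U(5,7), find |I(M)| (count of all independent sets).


For a direct sum, |I(M1+M2)| = |I(M1)| * |I(M2)|.
|I(U(6,12))| = sum C(12,k) for k=0..6 = 2510.
|I(U(5,7))| = sum C(7,k) for k=0..5 = 120.
Total = 2510 * 120 = 301200.

301200


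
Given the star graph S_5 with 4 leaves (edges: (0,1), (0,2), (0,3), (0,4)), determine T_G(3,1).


A star on 5 vertices is a tree with 4 edges.
T(x,y) = x^(4) for any tree.
T(3,1) = 3^4 = 81.

81


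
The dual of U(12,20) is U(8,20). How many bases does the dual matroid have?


The dual of U(r,n) is U(n-r, n) = U(8,20).
Bases of U(8,20) are all (8)-element subsets.
|B(M*)| = (20 choose 8) = 125970.

125970


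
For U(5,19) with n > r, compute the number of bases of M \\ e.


Deleting e from U(5,19) gives U(5,18) since n > r.
Bases of U(5,18) = C(18,5) = 8568.

8568


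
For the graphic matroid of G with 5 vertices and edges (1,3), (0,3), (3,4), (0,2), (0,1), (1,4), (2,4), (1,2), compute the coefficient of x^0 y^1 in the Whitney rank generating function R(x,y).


R(x,y) = sum over A in 2^E of x^(r(E)-r(A)) * y^(|A|-r(A)).
G has 5 vertices, 8 edges. r(E) = 4.
Enumerate all 2^8 = 256 subsets.
Count subsets with r(E)-r(A)=0 and |A|-r(A)=1: 52.

52


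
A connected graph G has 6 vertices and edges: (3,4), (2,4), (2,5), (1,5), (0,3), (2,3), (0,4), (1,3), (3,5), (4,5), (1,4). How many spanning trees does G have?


By Kirchhoff's matrix tree theorem, the number of spanning trees equals
the determinant of any cofactor of the Laplacian matrix L.
G has 6 vertices and 11 edges.
Computing the (5 x 5) cofactor determinant gives 180.

180


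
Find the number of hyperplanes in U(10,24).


Hyperplanes of U(10,24) are flats of rank 9.
In a uniform matroid, these are exactly the (9)-element subsets.
Count = C(24,9) = 1307504.

1307504


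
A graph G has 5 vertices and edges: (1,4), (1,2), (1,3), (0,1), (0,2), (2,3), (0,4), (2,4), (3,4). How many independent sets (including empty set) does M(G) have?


An independent set in a graphic matroid is an acyclic edge subset.
G has 5 vertices and 9 edges.
Enumerate all 2^9 = 512 subsets, checking for acyclicity.
Total independent sets = 198.

198


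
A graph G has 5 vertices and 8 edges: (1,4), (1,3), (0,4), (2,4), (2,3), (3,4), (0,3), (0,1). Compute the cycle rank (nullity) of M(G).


Cycle rank (nullity) = |E| - r(M) = |E| - (|V| - c).
|E| = 8, |V| = 5, c = 1.
Nullity = 8 - (5 - 1) = 8 - 4 = 4.

4


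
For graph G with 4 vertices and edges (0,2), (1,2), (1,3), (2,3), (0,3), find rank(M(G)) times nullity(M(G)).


r(M) = |V| - c = 4 - 1 = 3.
nullity = |E| - r(M) = 5 - 3 = 2.
Product = 3 * 2 = 6.

6


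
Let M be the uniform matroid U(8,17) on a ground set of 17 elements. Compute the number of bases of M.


Bases of U(8,17) are all 8-element subsets of the 17-element ground set.
Number of bases = C(17,8).
C(17,8) = 24310.

24310


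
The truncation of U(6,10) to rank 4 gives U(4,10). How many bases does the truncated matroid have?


Truncating U(6,10) to rank 4 gives U(4,10).
Bases of U(4,10) are all 4-element subsets of 10 elements.
Number of bases = C(10,4) = (10 * 9 * 8 * 7) / (1 * 2 * 3 * 4) = 210.

210


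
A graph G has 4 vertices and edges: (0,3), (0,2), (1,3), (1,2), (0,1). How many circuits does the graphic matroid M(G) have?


A circuit in a graphic matroid = edge set of a simple cycle.
G has 4 vertices and 5 edges.
Enumerating all minimal edge subsets forming cycles...
Total circuits found: 3.

3


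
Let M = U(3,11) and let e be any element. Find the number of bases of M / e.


Contracting e from U(3,11) gives U(2,10).
Bases of U(2,10) = C(10,2) = (10 * 9) / (1 * 2) = 45.

45


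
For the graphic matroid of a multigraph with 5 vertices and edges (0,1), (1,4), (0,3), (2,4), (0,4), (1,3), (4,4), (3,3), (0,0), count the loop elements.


In a graphic matroid, a loop is a self-loop edge (u,u) with rank 0.
Examining all 9 edges for self-loops...
Self-loops found: (4,4), (3,3), (0,0)
Number of loops = 3.

3


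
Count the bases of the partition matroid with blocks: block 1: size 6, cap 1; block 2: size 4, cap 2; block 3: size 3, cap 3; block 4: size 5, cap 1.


A basis picks exactly ci elements from block i.
Number of bases = product of C(|Si|, ci).
= C(6,1) * C(4,2) * C(3,3) * C(5,1)
= 6 * 6 * 1 * 5
= 180.

180


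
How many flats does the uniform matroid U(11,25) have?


Flats of U(11,25): every subset of size < 11 is a flat, plus E itself.
Count = C(25,0) + C(25,1) + C(25,2) + C(25,3) + C(25,4) + C(25,5) + C(25,6) + C(25,7) + C(25,8) + C(25,9) + C(25,10) + 1
     = 1 + 25 + 300 + 2300 + 12650 + 53130 + 177100 + 480700 + 1081575 + 2042975 + 3268760 + 1
     = 7119517.

7119517


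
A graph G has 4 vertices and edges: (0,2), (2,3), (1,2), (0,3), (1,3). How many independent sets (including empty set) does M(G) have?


An independent set in a graphic matroid is an acyclic edge subset.
G has 4 vertices and 5 edges.
Enumerate all 2^5 = 32 subsets, checking for acyclicity.
Total independent sets = 24.

24


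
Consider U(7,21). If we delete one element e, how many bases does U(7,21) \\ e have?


Deleting e from U(7,21) gives U(7,20) since n > r.
Bases of U(7,20) = (20 choose 7) = 77520.

77520


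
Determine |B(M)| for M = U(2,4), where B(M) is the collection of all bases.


Bases of U(2,4) are all 2-element subsets of the 4-element ground set.
Number of bases = C(4,2).
C(4,2) = (4 * 3) / (1 * 2) = 6.

6


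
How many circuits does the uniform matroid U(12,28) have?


In U(12,28), circuits are the (13)-element subsets.
Any set of 13 elements is dependent, and removing any one element gives
an independent set of size 12, so it is a minimal dependent set.
Number of circuits = (28 choose 13) = 37442160.

37442160


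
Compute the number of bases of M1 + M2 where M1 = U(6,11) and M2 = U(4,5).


Bases of a direct sum M1 + M2: |B| = |B(M1)| * |B(M2)|.
|B(U(6,11))| = C(11,6) = 462.
|B(U(4,5))| = C(5,4) = 5.
Total bases = 462 * 5 = 2310.

2310


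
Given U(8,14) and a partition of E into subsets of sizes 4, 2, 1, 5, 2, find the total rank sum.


r(Ai) = min(|Ai|, 8) for each part.
Sum = min(4,8) + min(2,8) + min(1,8) + min(5,8) + min(2,8)
    = 4 + 2 + 1 + 5 + 2
    = 14.

14


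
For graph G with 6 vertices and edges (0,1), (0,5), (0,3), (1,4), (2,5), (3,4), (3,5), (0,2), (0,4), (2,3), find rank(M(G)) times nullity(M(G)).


r(M) = |V| - c = 6 - 1 = 5.
nullity = |E| - r(M) = 10 - 5 = 5.
Product = 5 * 5 = 25.

25


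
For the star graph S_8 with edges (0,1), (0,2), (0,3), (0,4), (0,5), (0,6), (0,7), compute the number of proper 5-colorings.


P(tree, k) = k * (k-1)^(7) for any tree on 8 vertices.
P(5) = 5 * 4^7 = 5 * 16384 = 81920.

81920


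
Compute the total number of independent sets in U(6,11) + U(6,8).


For a direct sum, |I(M1+M2)| = |I(M1)| * |I(M2)|.
|I(U(6,11))| = sum C(11,k) for k=0..6 = 1486.
|I(U(6,8))| = sum C(8,k) for k=0..6 = 247.
Total = 1486 * 247 = 367042.

367042


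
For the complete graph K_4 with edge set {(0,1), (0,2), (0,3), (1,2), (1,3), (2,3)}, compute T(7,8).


T(K_4; x,y) = x^3 + 3x^2 + 4xy + 2x + y^3 + 3y^2 + 2y.
Substituting x=7, y=8:
= 343 + 147 + 224 + 14 + 512 + 192 + 16
= 1448.

1448


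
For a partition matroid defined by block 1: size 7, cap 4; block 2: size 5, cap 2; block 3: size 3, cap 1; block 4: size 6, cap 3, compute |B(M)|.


A basis picks exactly ci elements from block i.
Number of bases = product of C(|Si|, ci).
= C(7,4) * C(5,2) * C(3,1) * C(6,3)
= 35 * 10 * 3 * 20
= 21000.

21000


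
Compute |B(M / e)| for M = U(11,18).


Contracting e from U(11,18) gives U(10,17).
Bases of U(10,17) = (17 choose 10) = 19448.

19448


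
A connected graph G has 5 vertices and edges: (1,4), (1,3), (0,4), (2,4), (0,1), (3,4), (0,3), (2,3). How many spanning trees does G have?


By Kirchhoff's matrix tree theorem, the number of spanning trees equals
the determinant of any cofactor of the Laplacian matrix L.
G has 5 vertices and 8 edges.
Computing the (4 x 4) cofactor determinant gives 40.

40


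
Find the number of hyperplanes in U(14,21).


Hyperplanes of U(14,21) are flats of rank 13.
In a uniform matroid, these are exactly the (13)-element subsets.
Count = C(21,13) = 203490.

203490


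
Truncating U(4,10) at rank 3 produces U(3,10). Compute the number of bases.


Truncating U(4,10) to rank 3 gives U(3,10).
Bases of U(3,10) are all 3-element subsets of 10 elements.
Number of bases = (10 choose 3) = 120.

120


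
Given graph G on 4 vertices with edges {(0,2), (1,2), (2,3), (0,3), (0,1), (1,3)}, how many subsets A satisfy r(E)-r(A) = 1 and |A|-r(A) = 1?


R(x,y) = sum over A in 2^E of x^(r(E)-r(A)) * y^(|A|-r(A)).
G has 4 vertices, 6 edges. r(E) = 3.
Enumerate all 2^6 = 64 subsets.
Count subsets with r(E)-r(A)=1 and |A|-r(A)=1: 4.

4


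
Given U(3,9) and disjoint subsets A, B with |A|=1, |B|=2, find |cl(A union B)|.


|A union B| = 1 + 2 = 3 (disjoint).
In U(3,9), cl(S) = S if |S| < 3, else cl(S) = E.
Since 3 >= 3, cl(A union B) = E.
|cl(A union B)| = 9.

9


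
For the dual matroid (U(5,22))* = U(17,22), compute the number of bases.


The dual of U(r,n) is U(n-r, n) = U(17,22).
Bases of U(17,22) are all (17)-element subsets.
|B(M*)| = C(22,17) = 26334.

26334


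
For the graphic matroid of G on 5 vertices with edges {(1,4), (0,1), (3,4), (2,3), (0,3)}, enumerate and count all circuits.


A circuit in a graphic matroid = edge set of a simple cycle.
G has 5 vertices and 5 edges.
Enumerating all minimal edge subsets forming cycles...
Total circuits found: 1.

1


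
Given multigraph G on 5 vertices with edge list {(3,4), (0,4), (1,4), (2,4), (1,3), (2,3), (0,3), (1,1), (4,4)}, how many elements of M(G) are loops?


In a graphic matroid, a loop is a self-loop edge (u,u) with rank 0.
Examining all 9 edges for self-loops...
Self-loops found: (1,1), (4,4)
Number of loops = 2.

2


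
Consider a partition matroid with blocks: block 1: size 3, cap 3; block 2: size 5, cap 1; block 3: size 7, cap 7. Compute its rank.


Rank of a partition matroid = sum of min(|Si|, ci) for each block.
= min(3,3) + min(5,1) + min(7,7)
= 3 + 1 + 7
= 11.

11


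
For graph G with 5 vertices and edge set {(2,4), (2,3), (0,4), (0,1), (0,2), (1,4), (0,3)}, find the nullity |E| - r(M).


Cycle rank (nullity) = |E| - r(M) = |E| - (|V| - c).
|E| = 7, |V| = 5, c = 1.
Nullity = 7 - (5 - 1) = 7 - 4 = 3.

3


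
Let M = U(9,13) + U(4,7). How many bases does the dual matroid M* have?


(M1+M2)* = M1* + M2*.
M1* = U(4,13), bases: C(13,4) = 715.
M2* = U(3,7), bases: C(7,3) = 35.
|B(M*)| = 715 * 35 = 25025.

25025


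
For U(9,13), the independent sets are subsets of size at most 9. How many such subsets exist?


Independent sets of U(9,13) are all subsets of size <= 9.
Count = C(13,0) + C(13,1) + C(13,2) + C(13,3) + C(13,4) + C(13,5) + C(13,6) + C(13,7) + C(13,8) + C(13,9)
     = 1 + 13 + 78 + 286 + 715 + 1287 + 1716 + 1716 + 1287 + 715
     = 7814.

7814


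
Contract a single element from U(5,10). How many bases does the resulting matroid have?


Contracting e from U(5,10) gives U(4,9).
Bases of U(4,9) = C(9,4) = (9 * 8 * 7 * 6) / (1 * 2 * 3 * 4) = 126.

126


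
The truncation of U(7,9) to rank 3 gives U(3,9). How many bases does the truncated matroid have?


Truncating U(7,9) to rank 3 gives U(3,9).
Bases of U(3,9) are all 3-element subsets of 9 elements.
Number of bases = C(9,3) = (9 * 8 * 7) / (1 * 2 * 3) = 84.

84


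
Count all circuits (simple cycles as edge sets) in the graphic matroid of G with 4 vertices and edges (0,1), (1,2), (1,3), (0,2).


A circuit in a graphic matroid = edge set of a simple cycle.
G has 4 vertices and 4 edges.
Enumerating all minimal edge subsets forming cycles...
Total circuits found: 1.

1


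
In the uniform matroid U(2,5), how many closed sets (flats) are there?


Flats of U(2,5): every subset of size < 2 is a flat, plus E itself.
Count = (5 choose 0) + (5 choose 1) + 1
     = 1 + 5 + 1
     = 7.

7


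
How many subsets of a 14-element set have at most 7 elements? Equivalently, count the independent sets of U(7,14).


Independent sets of U(7,14) are all subsets of size <= 7.
Count = (14 choose 0) + (14 choose 1) + (14 choose 2) + (14 choose 3) + (14 choose 4) + (14 choose 5) + (14 choose 6) + (14 choose 7)
     = 1 + 14 + 91 + 364 + 1001 + 2002 + 3003 + 3432
     = 9908.

9908


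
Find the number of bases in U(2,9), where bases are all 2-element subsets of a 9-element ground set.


Bases of U(2,9) are all 2-element subsets of the 9-element ground set.
Number of bases = C(9,2).
(9 choose 2) = 36.

36


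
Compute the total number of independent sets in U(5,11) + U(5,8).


For a direct sum, |I(M1+M2)| = |I(M1)| * |I(M2)|.
|I(U(5,11))| = sum C(11,k) for k=0..5 = 1024.
|I(U(5,8))| = sum C(8,k) for k=0..5 = 219.
Total = 1024 * 219 = 224256.

224256


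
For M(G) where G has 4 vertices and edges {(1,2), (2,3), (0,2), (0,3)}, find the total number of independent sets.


An independent set in a graphic matroid is an acyclic edge subset.
G has 4 vertices and 4 edges.
Enumerate all 2^4 = 16 subsets, checking for acyclicity.
Total independent sets = 14.

14


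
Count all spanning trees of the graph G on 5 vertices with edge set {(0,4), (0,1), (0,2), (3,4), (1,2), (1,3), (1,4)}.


By Kirchhoff's matrix tree theorem, the number of spanning trees equals
the determinant of any cofactor of the Laplacian matrix L.
G has 5 vertices and 7 edges.
Computing the (4 x 4) cofactor determinant gives 21.

21


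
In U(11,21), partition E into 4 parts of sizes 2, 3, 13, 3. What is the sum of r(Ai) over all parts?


r(Ai) = min(|Ai|, 11) for each part.
Sum = min(2,11) + min(3,11) + min(13,11) + min(3,11)
    = 2 + 3 + 11 + 3
    = 19.

19


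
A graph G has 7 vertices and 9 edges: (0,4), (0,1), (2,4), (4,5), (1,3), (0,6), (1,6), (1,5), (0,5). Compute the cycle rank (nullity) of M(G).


Cycle rank (nullity) = |E| - r(M) = |E| - (|V| - c).
|E| = 9, |V| = 7, c = 1.
Nullity = 9 - (7 - 1) = 9 - 6 = 3.

3


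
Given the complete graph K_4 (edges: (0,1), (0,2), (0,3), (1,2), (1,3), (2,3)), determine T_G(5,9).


T(K_4; x,y) = x^3 + 3x^2 + 4xy + 2x + y^3 + 3y^2 + 2y.
Substituting x=5, y=9:
= 125 + 75 + 180 + 10 + 729 + 243 + 18
= 1380.

1380


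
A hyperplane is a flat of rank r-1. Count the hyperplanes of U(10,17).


Hyperplanes of U(10,17) are flats of rank 9.
In a uniform matroid, these are exactly the (9)-element subsets.
Count = C(17,9) = 17! / (9! * 8!) = 24310.

24310


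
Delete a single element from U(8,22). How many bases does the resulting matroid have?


Deleting e from U(8,22) gives U(8,21) since n > r.
Bases of U(8,21) = C(21,8) = 203490.

203490


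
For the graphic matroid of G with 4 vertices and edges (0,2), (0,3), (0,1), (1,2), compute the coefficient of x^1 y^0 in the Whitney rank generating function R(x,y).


R(x,y) = sum over A in 2^E of x^(r(E)-r(A)) * y^(|A|-r(A)).
G has 4 vertices, 4 edges. r(E) = 3.
Enumerate all 2^4 = 16 subsets.
Count subsets with r(E)-r(A)=1 and |A|-r(A)=0: 6.

6


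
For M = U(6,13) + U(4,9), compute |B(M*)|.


(M1+M2)* = M1* + M2*.
M1* = U(7,13), bases: C(13,7) = 1716.
M2* = U(5,9), bases: C(9,5) = 126.
|B(M*)| = 1716 * 126 = 216216.

216216


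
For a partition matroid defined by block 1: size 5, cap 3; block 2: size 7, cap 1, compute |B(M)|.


A basis picks exactly ci elements from block i.
Number of bases = product of C(|Si|, ci).
= C(5,3) * C(7,1)
= 10 * 7
= 70.

70


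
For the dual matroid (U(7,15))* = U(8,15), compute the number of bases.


The dual of U(r,n) is U(n-r, n) = U(8,15).
Bases of U(8,15) are all (8)-element subsets.
|B(M*)| = (15 choose 8) = 6435.

6435


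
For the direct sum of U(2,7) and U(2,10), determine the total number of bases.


Bases of a direct sum M1 + M2: |B| = |B(M1)| * |B(M2)|.
|B(U(2,7))| = C(7,2) = 21.
|B(U(2,10))| = C(10,2) = 45.
Total bases = 21 * 45 = 945.

945


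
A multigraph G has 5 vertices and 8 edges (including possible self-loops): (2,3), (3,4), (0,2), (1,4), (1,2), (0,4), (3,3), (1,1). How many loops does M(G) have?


In a graphic matroid, a loop is a self-loop edge (u,u) with rank 0.
Examining all 8 edges for self-loops...
Self-loops found: (3,3), (1,1)
Number of loops = 2.

2


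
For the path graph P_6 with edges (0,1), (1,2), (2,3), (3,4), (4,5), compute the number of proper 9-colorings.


P(P_6, k) = k * (k-1)^(5).
P(9) = 9 * 8^5 = 9 * 32768 = 294912.

294912


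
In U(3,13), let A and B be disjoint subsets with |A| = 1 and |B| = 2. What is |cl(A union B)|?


|A union B| = 1 + 2 = 3 (disjoint).
In U(3,13), cl(S) = S if |S| < 3, else cl(S) = E.
Since 3 >= 3, cl(A union B) = E.
|cl(A union B)| = 13.

13


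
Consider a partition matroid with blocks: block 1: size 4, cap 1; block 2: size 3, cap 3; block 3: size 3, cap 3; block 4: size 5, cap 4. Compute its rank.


Rank of a partition matroid = sum of min(|Si|, ci) for each block.
= min(4,1) + min(3,3) + min(3,3) + min(5,4)
= 1 + 3 + 3 + 4
= 11.

11


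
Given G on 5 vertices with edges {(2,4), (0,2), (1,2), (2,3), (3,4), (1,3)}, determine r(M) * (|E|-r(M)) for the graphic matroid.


r(M) = |V| - c = 5 - 1 = 4.
nullity = |E| - r(M) = 6 - 4 = 2.
Product = 4 * 2 = 8.

8


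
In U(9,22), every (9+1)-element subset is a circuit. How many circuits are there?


In U(9,22), circuits are the (10)-element subsets.
Any set of 10 elements is dependent, and removing any one element gives
an independent set of size 9, so it is a minimal dependent set.
Number of circuits = C(22,10) = 646646.

646646


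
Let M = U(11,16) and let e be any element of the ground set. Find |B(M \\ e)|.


Deleting e from U(11,16) gives U(11,15) since n > r.
Bases of U(11,15) = C(15,11) = 1365.

1365


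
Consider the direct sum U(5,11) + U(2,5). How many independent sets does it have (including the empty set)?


For a direct sum, |I(M1+M2)| = |I(M1)| * |I(M2)|.
|I(U(5,11))| = sum C(11,k) for k=0..5 = 1024.
|I(U(2,5))| = sum C(5,k) for k=0..2 = 16.
Total = 1024 * 16 = 16384.

16384


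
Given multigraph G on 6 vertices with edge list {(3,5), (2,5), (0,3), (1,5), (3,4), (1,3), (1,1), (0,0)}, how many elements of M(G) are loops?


In a graphic matroid, a loop is a self-loop edge (u,u) with rank 0.
Examining all 8 edges for self-loops...
Self-loops found: (1,1), (0,0)
Number of loops = 2.

2


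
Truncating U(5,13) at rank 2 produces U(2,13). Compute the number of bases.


Truncating U(5,13) to rank 2 gives U(2,13).
Bases of U(2,13) are all 2-element subsets of 13 elements.
Number of bases = (13 choose 2) = 78.

78


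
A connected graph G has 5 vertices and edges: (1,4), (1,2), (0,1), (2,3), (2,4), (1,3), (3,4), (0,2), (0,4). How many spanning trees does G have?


By Kirchhoff's matrix tree theorem, the number of spanning trees equals
the determinant of any cofactor of the Laplacian matrix L.
G has 5 vertices and 9 edges.
Computing the (4 x 4) cofactor determinant gives 75.

75


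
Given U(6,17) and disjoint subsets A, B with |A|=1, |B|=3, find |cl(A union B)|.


|A union B| = 1 + 3 = 4 (disjoint).
In U(6,17), cl(S) = S if |S| < 6, else cl(S) = E.
Since 4 < 6, cl(A union B) = A union B.
|cl(A union B)| = 4.

4


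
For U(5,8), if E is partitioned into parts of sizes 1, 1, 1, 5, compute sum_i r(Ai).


r(Ai) = min(|Ai|, 5) for each part.
Sum = min(1,5) + min(1,5) + min(1,5) + min(5,5)
    = 1 + 1 + 1 + 5
    = 8.

8


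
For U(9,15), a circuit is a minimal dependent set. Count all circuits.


In U(9,15), circuits are the (10)-element subsets.
Any set of 10 elements is dependent, and removing any one element gives
an independent set of size 9, so it is a minimal dependent set.
Number of circuits = C(15,10) = 3003.

3003


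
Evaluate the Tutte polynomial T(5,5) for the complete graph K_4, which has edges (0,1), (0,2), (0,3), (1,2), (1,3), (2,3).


T(K_4; x,y) = x^3 + 3x^2 + 4xy + 2x + y^3 + 3y^2 + 2y.
Substituting x=5, y=5:
= 125 + 75 + 100 + 10 + 125 + 75 + 10
= 520.

520


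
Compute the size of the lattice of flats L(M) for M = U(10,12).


Flats of U(10,12): every subset of size < 10 is a flat, plus E itself.
Count = (12 choose 0) + (12 choose 1) + (12 choose 2) + (12 choose 3) + (12 choose 4) + (12 choose 5) + (12 choose 6) + (12 choose 7) + (12 choose 8) + (12 choose 9) + 1
     = 1 + 12 + 66 + 220 + 495 + 792 + 924 + 792 + 495 + 220 + 1
     = 4018.

4018


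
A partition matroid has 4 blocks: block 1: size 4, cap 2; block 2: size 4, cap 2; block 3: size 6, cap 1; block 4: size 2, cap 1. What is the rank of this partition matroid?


Rank of a partition matroid = sum of min(|Si|, ci) for each block.
= min(4,2) + min(4,2) + min(6,1) + min(2,1)
= 2 + 2 + 1 + 1
= 6.

6


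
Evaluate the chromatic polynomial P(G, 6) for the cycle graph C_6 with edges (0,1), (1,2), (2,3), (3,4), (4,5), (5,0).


P(C_6, k) = (k-1)^6 + (-1)^6*(k-1).
P(6) = (5)^6 + 5
= 15625 + 5 = 15630.

15630


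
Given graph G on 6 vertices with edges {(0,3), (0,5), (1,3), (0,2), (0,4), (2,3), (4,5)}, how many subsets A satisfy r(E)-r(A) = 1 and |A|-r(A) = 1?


R(x,y) = sum over A in 2^E of x^(r(E)-r(A)) * y^(|A|-r(A)).
G has 6 vertices, 7 edges. r(E) = 5.
Enumerate all 2^7 = 128 subsets.
Count subsets with r(E)-r(A)=1 and |A|-r(A)=1: 12.

12


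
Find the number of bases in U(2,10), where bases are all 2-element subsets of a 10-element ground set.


Bases of U(2,10) are all 2-element subsets of the 10-element ground set.
Number of bases = C(10,2).
(10 choose 2) = 45.

45


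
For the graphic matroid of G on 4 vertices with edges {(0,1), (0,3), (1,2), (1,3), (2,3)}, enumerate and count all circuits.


A circuit in a graphic matroid = edge set of a simple cycle.
G has 4 vertices and 5 edges.
Enumerating all minimal edge subsets forming cycles...
Total circuits found: 3.

3


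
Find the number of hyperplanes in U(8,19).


Hyperplanes of U(8,19) are flats of rank 7.
In a uniform matroid, these are exactly the (7)-element subsets.
Count = C(19,7) = 50388.

50388


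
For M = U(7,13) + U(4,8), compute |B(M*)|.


(M1+M2)* = M1* + M2*.
M1* = U(6,13), bases: C(13,6) = 1716.
M2* = U(4,8), bases: C(8,4) = 70.
|B(M*)| = 1716 * 70 = 120120.

120120


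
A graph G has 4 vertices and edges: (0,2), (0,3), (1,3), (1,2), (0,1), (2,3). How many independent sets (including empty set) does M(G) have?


An independent set in a graphic matroid is an acyclic edge subset.
G has 4 vertices and 6 edges.
Enumerate all 2^6 = 64 subsets, checking for acyclicity.
Total independent sets = 38.

38


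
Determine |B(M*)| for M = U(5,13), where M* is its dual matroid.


The dual of U(r,n) is U(n-r, n) = U(8,13).
Bases of U(8,13) are all (8)-element subsets.
|B(M*)| = C(13,8) = 13! / (8! * 5!) = 1287.

1287


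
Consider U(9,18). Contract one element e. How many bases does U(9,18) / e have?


Contracting e from U(9,18) gives U(8,17).
Bases of U(8,17) = C(17,8) = 17! / (8! * 9!) = 24310.

24310


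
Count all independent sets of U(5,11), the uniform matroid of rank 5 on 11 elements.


Independent sets of U(5,11) are all subsets of size <= 5.
Count = C(11,0) + C(11,1) + C(11,2) + C(11,3) + C(11,4) + C(11,5)
     = 1 + 11 + 55 + 165 + 330 + 462
     = 1024.

1024


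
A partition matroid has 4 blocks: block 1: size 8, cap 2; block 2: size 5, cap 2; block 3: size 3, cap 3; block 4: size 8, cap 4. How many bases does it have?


A basis picks exactly ci elements from block i.
Number of bases = product of C(|Si|, ci).
= C(8,2) * C(5,2) * C(3,3) * C(8,4)
= 28 * 10 * 1 * 70
= 19600.

19600


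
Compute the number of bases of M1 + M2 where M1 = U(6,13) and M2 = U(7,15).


Bases of a direct sum M1 + M2: |B| = |B(M1)| * |B(M2)|.
|B(U(6,13))| = C(13,6) = 1716.
|B(U(7,15))| = C(15,7) = 6435.
Total bases = 1716 * 6435 = 11042460.

11042460
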